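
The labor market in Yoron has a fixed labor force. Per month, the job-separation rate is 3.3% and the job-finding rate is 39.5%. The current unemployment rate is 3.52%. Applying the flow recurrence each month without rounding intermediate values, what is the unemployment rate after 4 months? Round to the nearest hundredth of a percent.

Unemployment rate after four months ≈ 7.26%.

With a fixed labor force, u_{t+1} = u_t + s·(1−u_t) − f·u_t = u_t·(1−s−f) + s.
Here 1−s−f = 0.572 and s = 0.033.
u_1 = 0.035200 × 0.572 + 0.033 = 0.053134.
u_2 = 0.053134 × 0.572 + 0.033 = 0.063393.
u_3 = 0.063393 × 0.572 + 0.033 = 0.069261.
u_4 = 0.069261 × 0.572 + 0.033 = 0.072617.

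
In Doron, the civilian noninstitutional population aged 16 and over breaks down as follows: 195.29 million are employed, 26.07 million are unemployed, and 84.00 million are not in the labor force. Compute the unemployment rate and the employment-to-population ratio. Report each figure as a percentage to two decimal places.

Labor force = employed + unemployed = 195.29 + 26.07 = 221.36 million.
Working-age population = 221.36 + 84.00 = 305.36 million.
Unemployment rate = 26.07 / 221.36 = 11.78%.
Employment-population ratio = 195.29 / 305.36 = 63.95%.

Unemployment rate ≈ 11.78%; employment-population ratio ≈ 63.95%.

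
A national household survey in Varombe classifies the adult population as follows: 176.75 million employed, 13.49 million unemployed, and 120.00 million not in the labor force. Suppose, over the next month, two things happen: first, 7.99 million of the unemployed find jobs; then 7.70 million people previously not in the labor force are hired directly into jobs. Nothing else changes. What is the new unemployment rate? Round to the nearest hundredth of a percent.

New unemployment rate ≈ 2.78%.

Initially, labor force = 176.75 + 13.49 = 190.24 million, so u = 13.49/190.24 = 7.09%.
After the first change, unemployed falls and employed rises by 7.99; labor force unchanged → E = 184.74, U = 5.50, labor force = 190.24 million.
After the second change, employed and labor force both rise by 7.70; unemployed unchanged → E = 192.44, U = 5.50, labor force = 197.94 million.
New unemployment rate = 5.50 / 197.94 = 2.78%.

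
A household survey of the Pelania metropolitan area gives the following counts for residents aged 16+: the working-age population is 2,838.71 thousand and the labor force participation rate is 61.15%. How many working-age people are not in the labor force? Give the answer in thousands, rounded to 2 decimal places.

Share not in the labor force = 1 − 0.6115 = 0.3885.
Not in labor force = 0.3885 × 2,838.71 ≈ 1,102.84 thousand.

About 1,102.84 thousand are not in the labor force.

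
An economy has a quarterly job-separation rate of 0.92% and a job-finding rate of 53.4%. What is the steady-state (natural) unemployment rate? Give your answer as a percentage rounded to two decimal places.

Steady-state unemployment rate ≈ 1.69%.

At steady state the flows balance: s·E = f·U, so U/(E+U) = s/(s+f).
u* = 0.92 / (0.92 + 53.4) = 0.92 / 54.32 = 1.69%.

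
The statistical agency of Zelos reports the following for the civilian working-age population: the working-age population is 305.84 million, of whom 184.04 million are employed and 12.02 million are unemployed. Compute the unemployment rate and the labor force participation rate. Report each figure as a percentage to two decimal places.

Unemployment rate ≈ 6.13%; labor force participation rate ≈ 64.11%.

Labor force = employed + unemployed = 184.04 + 12.02 = 196.06 million.
Unemployment rate = 12.02 / 196.06 = 6.13%.
Labor force participation rate = 196.06 / 305.84 = 64.11%.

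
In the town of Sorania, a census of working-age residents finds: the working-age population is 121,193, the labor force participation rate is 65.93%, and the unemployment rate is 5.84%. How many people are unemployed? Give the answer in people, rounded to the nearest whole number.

Labor force = 0.6593 × 121,193 = 79,903.
Unemployed = 0.0584 × 79,903 ≈ 4,666.

About 4,666 are unemployed.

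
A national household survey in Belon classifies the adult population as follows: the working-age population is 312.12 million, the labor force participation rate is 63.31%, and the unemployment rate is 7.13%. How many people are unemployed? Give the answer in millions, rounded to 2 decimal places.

Labor force = 0.6331 × 312.12 = 197.60 million.
Unemployed = 0.0713 × 197.60 ≈ 14.09 million.

About 14.09 million are unemployed.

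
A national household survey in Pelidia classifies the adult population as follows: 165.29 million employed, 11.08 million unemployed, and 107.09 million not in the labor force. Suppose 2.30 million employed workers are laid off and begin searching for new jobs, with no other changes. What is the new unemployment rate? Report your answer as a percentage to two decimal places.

New unemployment rate ≈ 7.59%.

Initially, labor force = 165.29 + 11.08 = 176.37 million, so u = 11.08/176.37 = 6.28%.
After the change, employed falls and unemployed rises by 2.30; labor force unchanged → E = 162.99, U = 13.38, labor force = 176.37 million.
New unemployment rate = 13.38 / 176.37 = 7.59%.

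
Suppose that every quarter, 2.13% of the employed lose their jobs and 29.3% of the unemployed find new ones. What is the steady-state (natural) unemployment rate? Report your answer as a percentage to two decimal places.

At steady state the flows balance: s·E = f·U, so U/(E+U) = s/(s+f).
u* = 2.13 / (2.13 + 29.3) = 2.13 / 31.43 = 6.78%.

Steady-state unemployment rate ≈ 6.78%.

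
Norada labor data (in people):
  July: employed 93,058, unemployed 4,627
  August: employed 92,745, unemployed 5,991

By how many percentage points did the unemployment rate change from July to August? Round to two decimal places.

The unemployment rate changed by +1.33 percentage points.

July: labor force = 93,058 + 4,627 = 97,685; u = 4,627/97,685 = 4.74%.
August: labor force = 92,745 + 5,991 = 98,736; u = 5,991/98,736 = 6.07%.
Change = 6.07% − 4.74% = +1.33 pp.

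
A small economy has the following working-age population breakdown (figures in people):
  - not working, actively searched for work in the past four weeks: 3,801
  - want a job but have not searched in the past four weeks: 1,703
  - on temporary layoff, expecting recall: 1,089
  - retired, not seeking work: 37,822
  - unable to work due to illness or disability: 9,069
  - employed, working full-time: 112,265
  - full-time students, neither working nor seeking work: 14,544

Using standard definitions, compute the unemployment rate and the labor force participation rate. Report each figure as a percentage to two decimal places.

Unemployment rate ≈ 4.17%; labor force participation rate ≈ 64.98%.

Employed = 112,265.
Unemployed = 3,801 + 1,089 = 4,890 (jobless and actively searching, or on temporary layoff).
Labor force = 112,265 + 4,890 = 117,155.
Not in labor force = 1,703 + 37,822 + 9,069 + 14,544 = 63,138 (those not working and not actively searching are outside the labor force — including those who want a job but have given up searching).
Civilian working-age population = 117,155 + 63,138 = 180,293.
Unemployment rate = 4,890 / 117,155 = 4.17%.
Labor force participation rate = 117,155 / 180,293 = 64.98%.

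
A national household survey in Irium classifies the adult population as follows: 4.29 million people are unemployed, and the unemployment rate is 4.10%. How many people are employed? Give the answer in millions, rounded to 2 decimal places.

Labor force = U / u = 4.29 / 0.0410 ≈ 104.63 million.
Employed = labor force − unemployed = 104.63 − 4.29 = 100.34 million.

About 100.34 million are employed.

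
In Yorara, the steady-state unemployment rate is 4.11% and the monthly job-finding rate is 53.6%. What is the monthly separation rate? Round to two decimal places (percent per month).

From u* = s/(s+f): s = u·f/(1−u).
s = 0.0411 × 53.6 / (1 − 0.0411) = 2.2030 / 0.9589 ≈ 2.30% per month.

Separation rate ≈ 2.30% per month.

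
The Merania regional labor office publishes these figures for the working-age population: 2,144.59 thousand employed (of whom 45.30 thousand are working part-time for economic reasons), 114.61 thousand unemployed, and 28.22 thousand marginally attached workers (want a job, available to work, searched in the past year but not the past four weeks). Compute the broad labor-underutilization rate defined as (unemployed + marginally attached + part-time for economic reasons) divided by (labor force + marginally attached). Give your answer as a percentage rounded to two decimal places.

Broad underutilization rate ≈ 8.22%.

Labor force = 2,144.59 + 114.61 = 2,259.20 thousand.
Numerator = 114.61 + 28.22 + 45.30 = 188.13 thousand.
Denominator = 2,259.20 + 28.22 = 2,287.42 thousand.
Broad rate = 188.13 / 2,287.42 = 8.22%.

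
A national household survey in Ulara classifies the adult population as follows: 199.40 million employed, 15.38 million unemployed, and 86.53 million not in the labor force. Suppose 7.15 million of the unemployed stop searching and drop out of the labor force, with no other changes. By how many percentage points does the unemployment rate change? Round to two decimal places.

The unemployment rate changes by −3.20 percentage points.

Initially, labor force = 199.40 + 15.38 = 214.78 million, so u = 15.38/214.78 = 7.16%.
After the change, unemployed and labor force both fall by 7.15 → E = 199.40, U = 8.23, labor force = 207.63 million.
New unemployment rate = 8.23 / 207.63 = 3.96%.
Change = 3.96% − 7.16% = −3.20 percentage points.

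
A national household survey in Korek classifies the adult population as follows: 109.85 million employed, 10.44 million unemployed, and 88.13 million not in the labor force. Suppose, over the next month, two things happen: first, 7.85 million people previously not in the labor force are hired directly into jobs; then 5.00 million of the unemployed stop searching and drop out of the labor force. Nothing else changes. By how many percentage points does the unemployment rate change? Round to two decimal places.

The unemployment rate changes by −4.26 percentage points.

Initially, labor force = 109.85 + 10.44 = 120.29 million, so u = 10.44/120.29 = 8.68%.
After the first change, employed and labor force both rise by 7.85; unemployed unchanged → E = 117.70, U = 10.44, labor force = 128.14 million.
After the second change, unemployed and labor force both fall by 5.00 → E = 117.70, U = 5.44, labor force = 123.14 million.
New unemployment rate = 5.44 / 123.14 = 4.42%.
Change = 4.42% − 8.68% = −4.26 percentage points.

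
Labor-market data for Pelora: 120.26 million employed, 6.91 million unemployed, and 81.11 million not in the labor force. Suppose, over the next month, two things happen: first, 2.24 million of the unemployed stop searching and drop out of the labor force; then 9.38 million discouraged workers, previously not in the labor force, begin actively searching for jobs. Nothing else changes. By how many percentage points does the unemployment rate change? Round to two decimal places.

The unemployment rate changes by +5.03 percentage points.

Initially, labor force = 120.26 + 6.91 = 127.17 million, so u = 6.91/127.17 = 5.43%.
After the first change, unemployed and labor force both fall by 2.24 → E = 120.26, U = 4.67, labor force = 124.93 million.
After the second change, unemployed and labor force both rise by 9.38 → E = 120.26, U = 14.05, labor force = 134.31 million.
New unemployment rate = 14.05 / 134.31 = 10.46%.
Change = 10.46% − 5.43% = +5.03 percentage points.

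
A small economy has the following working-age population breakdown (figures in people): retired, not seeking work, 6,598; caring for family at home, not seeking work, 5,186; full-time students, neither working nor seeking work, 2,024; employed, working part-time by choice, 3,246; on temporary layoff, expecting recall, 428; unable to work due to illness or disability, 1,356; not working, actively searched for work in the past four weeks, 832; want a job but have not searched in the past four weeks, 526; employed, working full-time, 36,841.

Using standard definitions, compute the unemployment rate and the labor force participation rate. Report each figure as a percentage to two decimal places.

Unemployment rate ≈ 3.05%; labor force participation rate ≈ 72.49%.

Employed = 3,246 + 36,841 = 40,087.
Unemployed = 428 + 832 = 1,260 (jobless and actively searching, or on temporary layoff).
Labor force = 40,087 + 1,260 = 41,347.
Not in labor force = 6,598 + 5,186 + 2,024 + 1,356 + 526 = 15,690 (those not working and not actively searching are outside the labor force — including those who want a job but have given up searching).
Civilian working-age population = 41,347 + 15,690 = 57,037.
Unemployment rate = 1,260 / 41,347 = 3.05%.
Labor force participation rate = 41,347 / 57,037 = 72.49%.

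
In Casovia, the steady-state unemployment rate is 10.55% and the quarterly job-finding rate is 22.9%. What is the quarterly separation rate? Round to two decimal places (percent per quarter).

From u* = s/(s+f): s = u·f/(1−u).
s = 0.1055 × 22.9 / (1 − 0.1055) = 2.4160 / 0.8945 ≈ 2.70% per quarter.

Separation rate ≈ 2.70% per quarter.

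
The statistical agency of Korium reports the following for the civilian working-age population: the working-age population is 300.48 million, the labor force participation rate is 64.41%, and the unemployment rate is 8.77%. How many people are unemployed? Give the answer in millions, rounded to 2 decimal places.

Labor force = 0.6441 × 300.48 = 193.54 million.
Unemployed = 0.0877 × 193.54 ≈ 16.97 million.

About 16.97 million are unemployed.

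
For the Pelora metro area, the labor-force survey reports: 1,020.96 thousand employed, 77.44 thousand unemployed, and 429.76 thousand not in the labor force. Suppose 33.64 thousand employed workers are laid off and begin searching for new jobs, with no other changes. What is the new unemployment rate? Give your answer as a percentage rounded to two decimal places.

Initially, labor force = 1,020.96 + 77.44 = 1,098.40 thousand, so u = 77.44/1,098.40 = 7.05%.
After the change, employed falls and unemployed rises by 33.64; labor force unchanged → E = 987.32, U = 111.08, labor force = 1,098.40 thousand.
New unemployment rate = 111.08 / 1,098.40 = 10.11%.

New unemployment rate ≈ 10.11%.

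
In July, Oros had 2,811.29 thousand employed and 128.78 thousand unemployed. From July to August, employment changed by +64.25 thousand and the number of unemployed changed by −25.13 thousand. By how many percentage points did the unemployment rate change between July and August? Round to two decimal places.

July: labor force = 2,811.29 + 128.78 = 2,940.07; u = 128.78/2,940.07 = 4.38%.
August: labor force = 2,875.54 + 103.65 = 2,979.19; u = 103.65/2,979.19 = 3.48%.
Change = 3.48% − 4.38% = −0.90 pp.

The unemployment rate changed by −0.90 percentage points.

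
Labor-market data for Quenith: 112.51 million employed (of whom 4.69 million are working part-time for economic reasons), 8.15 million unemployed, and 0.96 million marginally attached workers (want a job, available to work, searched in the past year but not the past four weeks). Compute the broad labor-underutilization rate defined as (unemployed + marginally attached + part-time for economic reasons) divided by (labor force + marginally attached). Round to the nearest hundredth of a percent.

Labor force = 112.51 + 8.15 = 120.66 million.
Numerator = 8.15 + 0.96 + 4.69 = 13.80 million.
Denominator = 120.66 + 0.96 = 121.62 million.
Broad rate = 13.80 / 121.62 = 11.35%.

Broad underutilization rate ≈ 11.35%.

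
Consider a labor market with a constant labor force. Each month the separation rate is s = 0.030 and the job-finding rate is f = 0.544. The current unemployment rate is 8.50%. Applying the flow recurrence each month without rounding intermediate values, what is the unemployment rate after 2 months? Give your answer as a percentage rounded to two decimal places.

With a fixed labor force, u_{t+1} = u_t + s·(1−u_t) − f·u_t = u_t·(1−s−f) + s.
Here 1−s−f = 0.426 and s = 0.030.
u_1 = 0.085000 × 0.426 + 0.030 = 0.066210.
u_2 = 0.066210 × 0.426 + 0.030 = 0.058205.

Unemployment rate after two months ≈ 5.82%.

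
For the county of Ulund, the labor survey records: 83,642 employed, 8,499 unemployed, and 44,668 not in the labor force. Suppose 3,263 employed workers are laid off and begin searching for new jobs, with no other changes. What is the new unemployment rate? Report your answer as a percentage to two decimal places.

Initially, labor force = 83,642 + 8,499 = 92,141, so u = 8,499/92,141 = 9.22%.
After the change, employed falls and unemployed rises by 3,263; labor force unchanged → E = 80,379, U = 11,762, labor force = 92,141.
New unemployment rate = 11,762 / 92,141 = 12.77%.

New unemployment rate ≈ 12.77%.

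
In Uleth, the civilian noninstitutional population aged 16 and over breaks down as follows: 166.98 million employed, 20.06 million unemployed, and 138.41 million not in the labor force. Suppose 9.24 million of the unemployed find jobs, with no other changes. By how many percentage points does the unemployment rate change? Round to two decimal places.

Initially, labor force = 166.98 + 20.06 = 187.04 million, so u = 20.06/187.04 = 10.72%.
After the change, unemployed falls and employed rises by 9.24; labor force unchanged → E = 176.22, U = 10.82, labor force = 187.04 million.
New unemployment rate = 10.82 / 187.04 = 5.78%.
Change = 5.78% − 10.72% = −4.94 percentage points.

The unemployment rate changes by −4.94 percentage points.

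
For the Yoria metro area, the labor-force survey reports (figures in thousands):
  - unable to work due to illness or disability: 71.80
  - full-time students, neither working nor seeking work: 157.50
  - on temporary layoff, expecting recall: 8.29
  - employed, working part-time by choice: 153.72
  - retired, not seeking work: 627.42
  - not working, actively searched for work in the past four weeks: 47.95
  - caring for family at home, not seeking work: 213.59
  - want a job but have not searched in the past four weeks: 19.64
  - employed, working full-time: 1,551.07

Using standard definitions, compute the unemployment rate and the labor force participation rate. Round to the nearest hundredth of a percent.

Employed = 153.72 + 1,551.07 = 1,704.79 thousand.
Unemployed = 8.29 + 47.95 = 56.24 thousand (jobless and actively searching, or on temporary layoff).
Labor force = 1,704.79 + 56.24 = 1,761.03 thousand.
Not in labor force = 71.80 + 157.50 + 627.42 + 213.59 + 19.64 = 1,089.95 thousand (those not working and not actively searching are outside the labor force — including those who want a job but have given up searching).
Civilian working-age population = 1,761.03 + 1,089.95 = 2,850.98 thousand.
Unemployment rate = 56.24 / 1,761.03 = 3.19%.
Labor force participation rate = 1,761.03 / 2,850.98 = 61.77%.

Unemployment rate ≈ 3.19%; labor force participation rate ≈ 61.77%.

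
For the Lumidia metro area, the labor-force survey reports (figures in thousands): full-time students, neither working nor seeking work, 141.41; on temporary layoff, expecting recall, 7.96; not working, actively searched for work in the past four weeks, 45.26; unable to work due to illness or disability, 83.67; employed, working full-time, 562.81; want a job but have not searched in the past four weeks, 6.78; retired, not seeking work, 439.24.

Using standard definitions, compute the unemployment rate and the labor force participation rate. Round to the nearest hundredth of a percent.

Employed = 562.81 thousand.
Unemployed = 7.96 + 45.26 = 53.22 thousand (jobless and actively searching, or on temporary layoff).
Labor force = 562.81 + 53.22 = 616.03 thousand.
Not in labor force = 141.41 + 83.67 + 6.78 + 439.24 = 671.10 thousand (those not working and not actively searching are outside the labor force — including those who want a job but have given up searching).
Civilian working-age population = 616.03 + 671.10 = 1,287.13 thousand.
Unemployment rate = 53.22 / 616.03 = 8.64%.
Labor force participation rate = 616.03 / 1,287.13 = 47.86%.

Unemployment rate ≈ 8.64%; labor force participation rate ≈ 47.86%.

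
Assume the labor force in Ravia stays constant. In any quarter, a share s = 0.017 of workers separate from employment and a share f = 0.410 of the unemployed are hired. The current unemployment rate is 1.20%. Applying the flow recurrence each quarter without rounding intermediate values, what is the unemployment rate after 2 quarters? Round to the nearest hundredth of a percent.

With a fixed labor force, u_{t+1} = u_t + s·(1−u_t) − f·u_t = u_t·(1−s−f) + s.
Here 1−s−f = 0.573 and s = 0.017.
u_1 = 0.012000 × 0.573 + 0.017 = 0.023876.
u_2 = 0.023876 × 0.573 + 0.017 = 0.030681.

Unemployment rate after two quarters ≈ 3.07%.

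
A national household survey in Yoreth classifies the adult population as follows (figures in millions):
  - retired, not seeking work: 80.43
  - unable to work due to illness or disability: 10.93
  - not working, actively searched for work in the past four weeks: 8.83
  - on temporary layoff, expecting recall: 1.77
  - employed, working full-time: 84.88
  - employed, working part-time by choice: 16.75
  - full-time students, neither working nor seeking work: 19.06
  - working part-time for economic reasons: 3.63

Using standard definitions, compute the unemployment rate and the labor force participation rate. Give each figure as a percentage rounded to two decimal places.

Unemployment rate ≈ 9.15%; labor force participation rate ≈ 51.20%.

Employed = 84.88 + 16.75 + 3.63 = 105.26 million (anyone who worked, including part-time for economic reasons, counts as employed).
Unemployed = 8.83 + 1.77 = 10.60 million (jobless and actively searching, or on temporary layoff).
Labor force = 105.26 + 10.60 = 115.86 million.
Not in labor force = 80.43 + 10.93 + 19.06 = 110.42 million (those not working and not actively searching are outside the labor force).
Civilian working-age population = 115.86 + 110.42 = 226.28 million.
Unemployment rate = 10.60 / 115.86 = 9.15%.
Labor force participation rate = 115.86 / 226.28 = 51.20%.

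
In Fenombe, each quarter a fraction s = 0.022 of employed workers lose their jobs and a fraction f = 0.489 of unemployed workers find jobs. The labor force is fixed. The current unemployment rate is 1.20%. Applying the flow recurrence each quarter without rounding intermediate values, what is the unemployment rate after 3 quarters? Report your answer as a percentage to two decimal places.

Unemployment rate after three quarters ≈ 3.94%.

With a fixed labor force, u_{t+1} = u_t + s·(1−u_t) − f·u_t = u_t·(1−s−f) + s.
Here 1−s−f = 0.489 and s = 0.022.
u_1 = 0.012000 × 0.489 + 0.022 = 0.027868.
u_2 = 0.027868 × 0.489 + 0.022 = 0.035627.
u_3 = 0.035627 × 0.489 + 0.022 = 0.039422.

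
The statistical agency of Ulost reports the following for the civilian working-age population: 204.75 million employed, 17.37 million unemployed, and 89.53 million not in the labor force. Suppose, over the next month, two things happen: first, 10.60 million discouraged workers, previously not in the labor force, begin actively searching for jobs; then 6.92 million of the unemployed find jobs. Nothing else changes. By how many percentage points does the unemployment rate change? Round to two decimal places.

Initially, labor force = 204.75 + 17.37 = 222.12 million, so u = 17.37/222.12 = 7.82%.
After the first change, unemployed and labor force both rise by 10.60 → E = 204.75, U = 27.97, labor force = 232.72 million.
After the second change, unemployed falls and employed rises by 6.92; labor force unchanged → E = 211.67, U = 21.05, labor force = 232.72 million.
New unemployment rate = 21.05 / 232.72 = 9.05%.
Change = 9.05% − 7.82% = +1.23 percentage points.

The unemployment rate changes by +1.23 percentage points.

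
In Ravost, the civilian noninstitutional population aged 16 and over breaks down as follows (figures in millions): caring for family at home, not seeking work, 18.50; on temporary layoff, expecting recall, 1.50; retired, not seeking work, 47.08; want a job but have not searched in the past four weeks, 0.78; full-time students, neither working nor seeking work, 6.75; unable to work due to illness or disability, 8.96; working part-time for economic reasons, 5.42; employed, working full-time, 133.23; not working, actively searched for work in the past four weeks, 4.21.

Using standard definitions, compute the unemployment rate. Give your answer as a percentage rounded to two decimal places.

Employed = 5.42 + 133.23 = 138.65 million (anyone who worked, including part-time for economic reasons, counts as employed).
Unemployed = 1.50 + 4.21 = 5.71 million (jobless and actively searching, or on temporary layoff).
Labor force = 138.65 + 5.71 = 144.36 million.
Unemployment rate = 5.71 / 144.36 = 3.96%.

Unemployment rate ≈ 3.96%.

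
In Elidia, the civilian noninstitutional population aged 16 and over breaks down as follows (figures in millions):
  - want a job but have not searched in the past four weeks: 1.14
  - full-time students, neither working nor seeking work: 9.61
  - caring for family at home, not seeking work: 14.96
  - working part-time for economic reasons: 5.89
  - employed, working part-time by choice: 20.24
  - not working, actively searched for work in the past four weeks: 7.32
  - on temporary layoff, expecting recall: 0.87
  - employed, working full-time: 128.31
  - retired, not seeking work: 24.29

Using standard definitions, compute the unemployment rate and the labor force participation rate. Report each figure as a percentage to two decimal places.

Employed = 5.89 + 20.24 + 128.31 = 154.44 million (anyone who worked, including part-time for economic reasons, counts as employed).
Unemployed = 7.32 + 0.87 = 8.19 million (jobless and actively searching, or on temporary layoff).
Labor force = 154.44 + 8.19 = 162.63 million.
Not in labor force = 1.14 + 9.61 + 14.96 + 24.29 = 50.00 million (those not working and not actively searching are outside the labor force — including those who want a job but have given up searching).
Civilian working-age population = 162.63 + 50.00 = 212.63 million.
Unemployment rate = 8.19 / 162.63 = 5.04%.
Labor force participation rate = 162.63 / 212.63 = 76.48%.

Unemployment rate ≈ 5.04%; labor force participation rate ≈ 76.48%.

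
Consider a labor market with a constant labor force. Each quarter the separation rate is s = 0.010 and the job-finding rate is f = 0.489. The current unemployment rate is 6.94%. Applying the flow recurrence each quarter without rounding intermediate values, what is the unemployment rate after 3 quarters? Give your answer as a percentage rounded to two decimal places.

With a fixed labor force, u_{t+1} = u_t + s·(1−u_t) − f·u_t = u_t·(1−s−f) + s.
Here 1−s−f = 0.501 and s = 0.010.
u_1 = 0.069400 × 0.501 + 0.010 = 0.044769.
u_2 = 0.044769 × 0.501 + 0.010 = 0.032429.
u_3 = 0.032429 × 0.501 + 0.010 = 0.026247.

Unemployment rate after three quarters ≈ 2.62%.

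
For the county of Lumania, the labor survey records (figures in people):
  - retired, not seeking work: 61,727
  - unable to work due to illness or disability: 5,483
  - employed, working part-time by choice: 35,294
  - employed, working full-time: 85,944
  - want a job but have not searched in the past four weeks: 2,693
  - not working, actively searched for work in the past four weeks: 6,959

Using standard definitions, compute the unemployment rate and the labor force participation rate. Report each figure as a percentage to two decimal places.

Unemployment rate ≈ 5.43%; labor force participation rate ≈ 64.71%.

Employed = 35,294 + 85,944 = 121,238.
Unemployed = 6,959.
Labor force = 121,238 + 6,959 = 128,197.
Not in labor force = 61,727 + 5,483 + 2,693 = 69,903 (those not working and not actively searching are outside the labor force — including those who want a job but have given up searching).
Civilian working-age population = 128,197 + 69,903 = 198,100.
Unemployment rate = 6,959 / 128,197 = 5.43%.
Labor force participation rate = 128,197 / 198,100 = 64.71%.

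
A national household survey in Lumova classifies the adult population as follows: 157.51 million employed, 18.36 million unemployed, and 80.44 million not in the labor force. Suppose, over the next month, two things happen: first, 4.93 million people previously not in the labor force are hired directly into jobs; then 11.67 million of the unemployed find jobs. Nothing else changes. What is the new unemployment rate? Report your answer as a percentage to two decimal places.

Initially, labor force = 157.51 + 18.36 = 175.87 million, so u = 18.36/175.87 = 10.44%.
After the first change, employed and labor force both rise by 4.93; unemployed unchanged → E = 162.44, U = 18.36, labor force = 180.80 million.
After the second change, unemployed falls and employed rises by 11.67; labor force unchanged → E = 174.11, U = 6.69, labor force = 180.80 million.
New unemployment rate = 6.69 / 180.80 = 3.70%.

New unemployment rate ≈ 3.70%.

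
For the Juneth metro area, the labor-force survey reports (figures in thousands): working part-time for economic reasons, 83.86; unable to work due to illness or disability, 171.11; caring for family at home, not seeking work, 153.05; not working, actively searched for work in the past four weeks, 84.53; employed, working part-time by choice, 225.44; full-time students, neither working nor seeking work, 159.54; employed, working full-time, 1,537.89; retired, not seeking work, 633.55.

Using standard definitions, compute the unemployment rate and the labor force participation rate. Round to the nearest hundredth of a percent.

Unemployment rate ≈ 4.38%; labor force participation rate ≈ 63.36%.

Employed = 83.86 + 225.44 + 1,537.89 = 1,847.19 thousand (anyone who worked, including part-time for economic reasons, counts as employed).
Unemployed = 84.53 thousand.
Labor force = 1,847.19 + 84.53 = 1,931.72 thousand.
Not in labor force = 171.11 + 153.05 + 159.54 + 633.55 = 1,117.25 thousand (those not working and not actively searching are outside the labor force).
Civilian working-age population = 1,931.72 + 1,117.25 = 3,048.97 thousand.
Unemployment rate = 84.53 / 1,931.72 = 4.38%.
Labor force participation rate = 1,931.72 / 3,048.97 = 63.36%.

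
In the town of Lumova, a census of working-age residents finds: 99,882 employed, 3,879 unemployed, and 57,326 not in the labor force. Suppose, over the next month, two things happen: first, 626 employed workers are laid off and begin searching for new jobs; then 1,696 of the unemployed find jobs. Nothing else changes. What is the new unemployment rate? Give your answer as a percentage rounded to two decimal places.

Initially, labor force = 99,882 + 3,879 = 103,761, so u = 3,879/103,761 = 3.74%.
After the first change, employed falls and unemployed rises by 626; labor force unchanged → E = 99,256, U = 4,505, labor force = 103,761.
After the second change, unemployed falls and employed rises by 1,696; labor force unchanged → E = 100,952, U = 2,809, labor force = 103,761.
New unemployment rate = 2,809 / 103,761 = 2.71%.

New unemployment rate ≈ 2.71%.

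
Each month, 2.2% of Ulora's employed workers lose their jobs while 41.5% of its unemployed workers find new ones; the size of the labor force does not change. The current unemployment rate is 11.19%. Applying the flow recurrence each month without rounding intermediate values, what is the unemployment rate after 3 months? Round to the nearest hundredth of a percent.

Unemployment rate after three months ≈ 6.13%.

With a fixed labor force, u_{t+1} = u_t + s·(1−u_t) − f·u_t = u_t·(1−s−f) + s.
Here 1−s−f = 0.563 and s = 0.022.
u_1 = 0.111900 × 0.563 + 0.022 = 0.085000.
u_2 = 0.085000 × 0.563 + 0.022 = 0.069855.
u_3 = 0.069855 × 0.563 + 0.022 = 0.061328.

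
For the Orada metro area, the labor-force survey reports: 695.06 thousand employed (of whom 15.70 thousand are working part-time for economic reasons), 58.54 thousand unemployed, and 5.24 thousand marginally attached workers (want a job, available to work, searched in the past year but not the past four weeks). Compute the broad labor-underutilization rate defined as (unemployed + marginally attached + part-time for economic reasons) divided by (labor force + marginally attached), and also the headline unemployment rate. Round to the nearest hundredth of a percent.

Labor force = 695.06 + 58.54 = 753.60 thousand.
Numerator = 58.54 + 5.24 + 15.70 = 79.48 thousand.
Denominator = 753.60 + 5.24 = 758.84 thousand.
Broad rate = 79.48 / 758.84 = 10.47%.
Headline unemployment rate = 58.54 / 753.60 = 7.77%.

Broad underutilization rate ≈ 10.47%; headline unemployment rate ≈ 7.77%.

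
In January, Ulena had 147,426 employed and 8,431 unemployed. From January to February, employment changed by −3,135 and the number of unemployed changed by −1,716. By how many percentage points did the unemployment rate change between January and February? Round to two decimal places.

January: labor force = 147,426 + 8,431 = 155,857; u = 8,431/155,857 = 5.41%.
February: labor force = 144,291 + 6,715 = 151,006; u = 6,715/151,006 = 4.45%.
Change = 4.45% − 5.41% = −0.96 pp.

The unemployment rate changed by −0.96 percentage points.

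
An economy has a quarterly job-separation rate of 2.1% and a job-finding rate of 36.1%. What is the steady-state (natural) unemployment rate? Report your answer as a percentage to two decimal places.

Steady-state unemployment rate ≈ 5.50%.

At steady state the flows balance: s·E = f·U, so U/(E+U) = s/(s+f).
u* = 2.1 / (2.1 + 36.1) = 2.1 / 38.20 = 5.50%.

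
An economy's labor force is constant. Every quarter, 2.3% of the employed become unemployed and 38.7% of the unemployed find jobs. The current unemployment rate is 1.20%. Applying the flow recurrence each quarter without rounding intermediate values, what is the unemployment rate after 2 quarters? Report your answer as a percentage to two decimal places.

With a fixed labor force, u_{t+1} = u_t + s·(1−u_t) − f·u_t = u_t·(1−s−f) + s.
Here 1−s−f = 0.590 and s = 0.023.
u_1 = 0.012000 × 0.590 + 0.023 = 0.030080.
u_2 = 0.030080 × 0.590 + 0.023 = 0.040747.

Unemployment rate after two quarters ≈ 4.07%.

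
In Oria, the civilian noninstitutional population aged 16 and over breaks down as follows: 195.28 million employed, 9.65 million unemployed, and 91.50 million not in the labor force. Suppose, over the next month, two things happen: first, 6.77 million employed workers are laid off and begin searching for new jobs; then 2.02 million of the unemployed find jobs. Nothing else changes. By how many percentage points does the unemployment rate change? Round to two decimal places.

The unemployment rate changes by +2.32 percentage points.

Initially, labor force = 195.28 + 9.65 = 204.93 million, so u = 9.65/204.93 = 4.71%.
After the first change, employed falls and unemployed rises by 6.77; labor force unchanged → E = 188.51, U = 16.42, labor force = 204.93 million.
After the second change, unemployed falls and employed rises by 2.02; labor force unchanged → E = 190.53, U = 14.40, labor force = 204.93 million.
New unemployment rate = 14.40 / 204.93 = 7.03%.
Change = 7.03% − 4.71% = +2.32 percentage points.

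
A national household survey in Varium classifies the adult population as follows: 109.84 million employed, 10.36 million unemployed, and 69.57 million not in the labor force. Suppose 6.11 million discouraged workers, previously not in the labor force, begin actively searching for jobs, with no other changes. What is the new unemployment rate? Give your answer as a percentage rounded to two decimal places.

Initially, labor force = 109.84 + 10.36 = 120.20 million, so u = 10.36/120.20 = 8.62%.
After the change, unemployed and labor force both rise by 6.11 → E = 109.84, U = 16.47, labor force = 126.31 million.
New unemployment rate = 16.47 / 126.31 = 13.04%.

New unemployment rate ≈ 13.04%.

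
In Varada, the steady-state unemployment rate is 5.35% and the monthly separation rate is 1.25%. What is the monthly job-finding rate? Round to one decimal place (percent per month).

From u* = s/(s+f): f = s·(1−u)/u.
f = 1.25 × (1 − 0.0535) / 0.0535 = 1.1831 / 0.0535 ≈ 22.1% per month.

Job-finding rate ≈ 22.1% per month.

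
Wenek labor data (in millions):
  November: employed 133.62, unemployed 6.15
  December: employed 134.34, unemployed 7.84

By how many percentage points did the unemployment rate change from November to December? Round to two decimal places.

The unemployment rate changed by +1.11 percentage points.

November: labor force = 133.62 + 6.15 = 139.77; u = 6.15/139.77 = 4.40%.
December: labor force = 134.34 + 7.84 = 142.18; u = 7.84/142.18 = 5.51%.
Change = 5.51% − 4.40% = +1.11 pp.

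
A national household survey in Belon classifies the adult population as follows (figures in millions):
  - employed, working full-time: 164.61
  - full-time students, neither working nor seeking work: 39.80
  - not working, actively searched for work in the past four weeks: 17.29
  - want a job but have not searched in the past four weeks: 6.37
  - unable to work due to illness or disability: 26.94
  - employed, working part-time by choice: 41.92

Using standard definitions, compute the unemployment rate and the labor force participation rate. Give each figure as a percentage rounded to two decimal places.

Unemployment rate ≈ 7.72%; labor force participation rate ≈ 75.38%.

Employed = 164.61 + 41.92 = 206.53 million.
Unemployed = 17.29 million.
Labor force = 206.53 + 17.29 = 223.82 million.
Not in labor force = 39.80 + 6.37 + 26.94 = 73.11 million (those not working and not actively searching are outside the labor force — including those who want a job but have given up searching).
Civilian working-age population = 223.82 + 73.11 = 296.93 million.
Unemployment rate = 17.29 / 223.82 = 7.72%.
Labor force participation rate = 223.82 / 296.93 = 75.38%.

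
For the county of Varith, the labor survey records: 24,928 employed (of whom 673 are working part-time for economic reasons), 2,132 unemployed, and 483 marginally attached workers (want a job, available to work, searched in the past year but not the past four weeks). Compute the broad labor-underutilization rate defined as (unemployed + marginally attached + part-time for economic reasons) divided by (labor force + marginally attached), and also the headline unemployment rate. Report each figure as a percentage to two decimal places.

Broad underutilization rate ≈ 11.94%; headline unemployment rate ≈ 7.88%.

Labor force = 24,928 + 2,132 = 27,060.
Numerator = 2,132 + 483 + 673 = 3,288.
Denominator = 27,060 + 483 = 27,543.
Broad rate = 3,288 / 27,543 = 11.94%.
Headline unemployment rate = 2,132 / 27,060 = 7.88%.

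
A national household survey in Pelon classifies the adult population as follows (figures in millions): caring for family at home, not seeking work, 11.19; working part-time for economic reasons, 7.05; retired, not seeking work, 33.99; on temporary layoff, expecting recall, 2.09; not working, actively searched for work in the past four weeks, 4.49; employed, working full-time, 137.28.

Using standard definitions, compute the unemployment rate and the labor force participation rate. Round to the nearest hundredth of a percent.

Employed = 7.05 + 137.28 = 144.33 million (anyone who worked, including part-time for economic reasons, counts as employed).
Unemployed = 2.09 + 4.49 = 6.58 million (jobless and actively searching, or on temporary layoff).
Labor force = 144.33 + 6.58 = 150.91 million.
Not in labor force = 11.19 + 33.99 = 45.18 million (those not working and not actively searching are outside the labor force).
Civilian working-age population = 150.91 + 45.18 = 196.09 million.
Unemployment rate = 6.58 / 150.91 = 4.36%.
Labor force participation rate = 150.91 / 196.09 = 76.96%.

Unemployment rate ≈ 4.36%; labor force participation rate ≈ 76.96%.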